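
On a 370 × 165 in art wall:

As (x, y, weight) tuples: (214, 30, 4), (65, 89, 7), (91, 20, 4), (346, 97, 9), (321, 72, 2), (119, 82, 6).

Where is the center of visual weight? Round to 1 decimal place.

(192.0, 72.9)

Total weight = 4 + 7 + 4 + 9 + 2 + 6 = 32.
x: moment 6145 / weight 32 ≈ 192.03
Σw·y = 2332; ȳ = 2332/32 ≈ 72.88.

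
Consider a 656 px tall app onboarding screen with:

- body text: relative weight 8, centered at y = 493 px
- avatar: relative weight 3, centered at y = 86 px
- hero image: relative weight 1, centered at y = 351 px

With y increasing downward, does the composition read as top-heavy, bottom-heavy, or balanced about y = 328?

bottom-heavy

Σw = 8 + 3 + 1 = 12.
y: (8·493 + 3·86 + 1·351) / 12 = 4553 / 12 ≈ 379.42
Since 379.4 is below (larger y than) 328, the composition reads bottom-heavy.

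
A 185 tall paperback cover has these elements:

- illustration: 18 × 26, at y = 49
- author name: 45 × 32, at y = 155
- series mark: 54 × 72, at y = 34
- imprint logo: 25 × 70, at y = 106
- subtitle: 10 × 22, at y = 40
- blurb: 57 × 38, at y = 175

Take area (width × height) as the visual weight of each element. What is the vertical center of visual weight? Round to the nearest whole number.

y ≈ 96

Areas: illustration 18·26 = 468, author name 45·32 = 1440, series mark 54·72 = 3888, imprint logo 25·70 = 1750, subtitle 10·22 = 220, blurb 57·38 = 2166. Total weight = 9932.
y: moment 951674 / weight 9932 ≈ 95.82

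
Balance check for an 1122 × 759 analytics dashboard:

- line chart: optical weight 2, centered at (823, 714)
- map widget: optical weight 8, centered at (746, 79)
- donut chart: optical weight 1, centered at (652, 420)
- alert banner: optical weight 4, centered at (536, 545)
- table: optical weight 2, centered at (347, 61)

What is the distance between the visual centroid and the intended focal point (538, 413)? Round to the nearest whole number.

Weights sum to 2 + 8 + 1 + 4 + 2 = 17.
x-moment: 2·823 + 8·746 + 1·652 + 4·536 + 2·347 = 11104; centroid 11104/17 ≈ 653.18.
y-moment: 2·714 + 8·79 + 1·420 + 4·545 + 2·61 = 4782; centroid 4782/17 ≈ 281.29.
Relative to (538, 413): Δ = (115.18, -131.71); |Δ| = √(115.18² + -131.71²) ≈ 174.96.

≈ 175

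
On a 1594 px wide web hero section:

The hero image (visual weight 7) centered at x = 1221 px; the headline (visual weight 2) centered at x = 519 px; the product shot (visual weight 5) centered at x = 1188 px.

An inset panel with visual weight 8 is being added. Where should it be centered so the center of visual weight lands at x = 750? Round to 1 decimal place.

x ≈ 121.9

New total weight: (7 + 2 + 5) + 8 = 22.
x: target moment 22×750 = 16500; current 7·1221 + 2·519 + 5·1188 = 15525; the inset panel supplies 975, so x = 975/8 ≈ 121.88.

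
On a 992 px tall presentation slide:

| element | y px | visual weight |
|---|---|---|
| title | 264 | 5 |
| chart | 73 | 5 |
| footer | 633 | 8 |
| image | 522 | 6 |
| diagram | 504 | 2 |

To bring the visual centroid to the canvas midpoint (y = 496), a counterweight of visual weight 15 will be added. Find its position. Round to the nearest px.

After adding the counterweight, total weight = 5 + 5 + 8 + 6 + 2 + 15 = 41.
y: target moment 41×496 = 20336; current 5·264 + 5·73 + 8·633 + 6·522 + 2·504 = 10889; the counterweight supplies 9447, so y = 9447/15 ≈ 629.80.

y ≈ 630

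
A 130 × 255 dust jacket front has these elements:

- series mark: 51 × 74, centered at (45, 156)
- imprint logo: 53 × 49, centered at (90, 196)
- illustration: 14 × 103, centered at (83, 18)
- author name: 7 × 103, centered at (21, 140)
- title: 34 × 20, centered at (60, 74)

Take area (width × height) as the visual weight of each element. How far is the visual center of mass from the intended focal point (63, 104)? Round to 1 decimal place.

≈ 34.4

Areas → weights: series mark 51·74 = 3774, imprint logo 53·49 = 2597, illustration 14·103 = 1442, author name 7·103 = 721, title 34·20 = 680; Σw = 9214.
Σw·x = 3774·45 + 2597·90 + 1442·83 + 721·21 + 680·60 = 579187, so x̄ = 579187/9214 ≈ 62.86.
Σw·y = 3774·156 + 2597·196 + 1442·18 + 721·140 + 680·74 = 1274972, so ȳ = 1274972/9214 ≈ 138.37.
Relative to (63, 104): Δ = (-0.14, 34.37); |Δ| = √(-0.14² + 34.37²) ≈ 34.37.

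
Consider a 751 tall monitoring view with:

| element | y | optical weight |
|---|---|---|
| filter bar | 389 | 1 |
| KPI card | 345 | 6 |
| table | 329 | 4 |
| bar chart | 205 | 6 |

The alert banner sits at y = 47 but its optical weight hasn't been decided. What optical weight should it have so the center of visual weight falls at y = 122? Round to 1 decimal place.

Known weights sum to 1 + 6 + 4 + 6 = 17; their moment is 1·389 + 6·345 + 4·329 + 6·205 = 5005.
Set Σw·y/Σw = 122: (5005 + 47w) = 122·(17 + w).
So w = (122·17 − 5005)/(47 − 122) = -2931/-75 ≈ 39.08.

w ≈ 39.1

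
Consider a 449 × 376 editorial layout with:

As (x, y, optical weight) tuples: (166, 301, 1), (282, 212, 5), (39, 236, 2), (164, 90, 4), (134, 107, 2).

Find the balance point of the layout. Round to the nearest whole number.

Total weight = 1 + 5 + 2 + 4 + 2 = 14.
x-moment: 1·166 + 5·282 + 2·39 + 4·164 + 2·134 = 2578; centroid 2578/14 ≈ 184.14.
y-moment: 1·301 + 5·212 + 2·236 + 4·90 + 2·107 = 2407; centroid 2407/14 ≈ 171.93.

(184, 172)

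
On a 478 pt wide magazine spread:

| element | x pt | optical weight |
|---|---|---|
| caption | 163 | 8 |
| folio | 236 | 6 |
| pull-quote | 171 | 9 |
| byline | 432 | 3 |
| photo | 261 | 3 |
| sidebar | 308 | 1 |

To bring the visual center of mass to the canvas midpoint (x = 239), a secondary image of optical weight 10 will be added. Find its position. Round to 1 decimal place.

x ≈ 291.4

New total weight: (8 + 6 + 9 + 3 + 3 + 1) + 10 = 40.
x: need Σw·x = 40·239 = 9560. Existing = 8·163 + 6·236 + 9·171 + 3·432 + 3·261 + 1·308 = 6646. Remainder 2914 / 10 ≈ 291.40.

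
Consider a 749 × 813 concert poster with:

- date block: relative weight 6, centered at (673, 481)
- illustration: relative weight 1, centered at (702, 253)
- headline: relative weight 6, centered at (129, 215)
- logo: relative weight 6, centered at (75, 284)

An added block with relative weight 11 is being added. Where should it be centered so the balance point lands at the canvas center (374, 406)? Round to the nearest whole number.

(478, 550)

After adding the added block, total weight = 6 + 1 + 6 + 6 + 11 = 30.
Along x: (5964 + 11·x) / 30 = 374 (existing moment 6·673 + 1·702 + 6·129 + 6·75 = 5964) ⇒ x = (11220 − 5964) / 11 ≈ 477.82.
Along y: (6133 + 11·y) / 30 = 406 (existing moment 6·481 + 1·253 + 6·215 + 6·284 = 6133) ⇒ y = (12180 − 6133) / 11 ≈ 549.73.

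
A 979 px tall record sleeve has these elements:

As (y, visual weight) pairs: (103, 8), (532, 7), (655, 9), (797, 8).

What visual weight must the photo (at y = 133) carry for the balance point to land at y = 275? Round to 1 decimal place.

w ≈ 56.5

Fixed elements: Σw = 8 + 7 + 9 + 8 = 32, Σw·y = 8·103 + 7·532 + 9·655 + 8·797 = 16819.
For the centroid to hit 275: (16819 + w·133) / (32 + w) = 275.
Solving: w = (275·32 − 16819) / (133 − 275) = -8019 / -142 ≈ 56.47.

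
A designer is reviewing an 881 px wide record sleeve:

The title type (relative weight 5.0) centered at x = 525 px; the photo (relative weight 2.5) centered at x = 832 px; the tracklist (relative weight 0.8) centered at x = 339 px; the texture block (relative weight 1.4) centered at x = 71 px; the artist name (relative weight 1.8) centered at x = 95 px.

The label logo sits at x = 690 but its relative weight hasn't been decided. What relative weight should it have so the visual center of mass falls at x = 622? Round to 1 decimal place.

w ≈ 28.0

Known weights sum to 5.0 + 2.5 + 0.8 + 1.4 + 1.8 = 11.5; their moment is 5.0·525 + 2.5·832 + 0.8·339 + 1.4·71 + 1.8·95 = 5246.6.
Balance at x = 622 requires (5246.6 + w·690) / (11.5 + w) = 622.
Rearranging, w·(690 − 622) = 622·11.5 − 5246.6 = 1906.4, so w ≈ 1906.4/68 = 28.04.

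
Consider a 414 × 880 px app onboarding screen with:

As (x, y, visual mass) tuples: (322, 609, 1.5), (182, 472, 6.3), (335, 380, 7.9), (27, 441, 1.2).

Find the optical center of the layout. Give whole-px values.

(255, 439)

Σw = 1.5 + 6.3 + 7.9 + 1.2 = 16.9.
Σw·x = 1.5·322 + 6.3·182 + 7.9·335 + 1.2·27 = 4308.5, so x̄ = 4308.5/16.9 ≈ 254.94.
Σw·y = 1.5·609 + 6.3·472 + 7.9·380 + 1.2·441 = 7418.3, so ȳ = 7418.3/16.9 ≈ 438.95.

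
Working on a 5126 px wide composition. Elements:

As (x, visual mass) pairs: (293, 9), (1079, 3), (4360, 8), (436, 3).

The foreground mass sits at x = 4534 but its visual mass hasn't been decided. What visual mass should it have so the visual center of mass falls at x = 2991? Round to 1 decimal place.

Existing Σw = 23 (9 + 3 + 8 + 3); existing moment 9·293 + 3·1079 + 8·4360 + 3·436 = 42062.
Balance at x = 2991 requires (42062 + w·4534) / (23 + w) = 2991.
So w = (2991·23 − 42062)/(4534 − 2991) = 26731/1543 ≈ 17.32.

w ≈ 17.3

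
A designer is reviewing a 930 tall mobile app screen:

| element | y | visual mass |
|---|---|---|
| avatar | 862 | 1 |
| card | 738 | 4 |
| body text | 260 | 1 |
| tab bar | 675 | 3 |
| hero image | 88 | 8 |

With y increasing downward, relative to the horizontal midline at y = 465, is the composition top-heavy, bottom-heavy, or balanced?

top-heavy

Total weight = 1 + 4 + 1 + 3 + 8 = 17.
y-moment: 1·862 + 4·738 + 1·260 + 3·675 + 8·88 = 6803; centroid 6803/17 ≈ 400.18.
Since 400.2 is above (smaller y than) 465, the composition reads top-heavy.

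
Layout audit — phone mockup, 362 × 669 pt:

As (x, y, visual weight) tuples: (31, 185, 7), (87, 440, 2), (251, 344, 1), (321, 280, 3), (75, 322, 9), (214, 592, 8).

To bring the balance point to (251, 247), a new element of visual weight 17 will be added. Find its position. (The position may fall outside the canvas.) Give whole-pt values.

(459, 36)

With the new element, Σw becomes 7 + 2 + 1 + 3 + 9 + 8 + 17 = 47.
x: need Σw·x = 47·251 = 11797. Existing = 7·31 + 2·87 + 1·251 + 3·321 + 9·75 + 8·214 = 3992. Remainder 7805 / 17 ≈ 459.12.
y: need Σw·y = 47·247 = 11609. Existing = 7·185 + 2·440 + 1·344 + 3·280 + 9·322 + 8·592 = 10993. Remainder 616 / 17 ≈ 36.24.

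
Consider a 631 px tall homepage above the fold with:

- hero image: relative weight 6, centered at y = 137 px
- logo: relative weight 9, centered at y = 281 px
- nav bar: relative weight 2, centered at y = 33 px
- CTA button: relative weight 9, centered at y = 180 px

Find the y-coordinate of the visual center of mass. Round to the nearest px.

Weights sum to 6 + 9 + 2 + 9 = 26.
Σw·y = 6·137 + 9·281 + 2·33 + 9·180 = 5037, so ȳ = 5037/26 ≈ 193.73.

y ≈ 194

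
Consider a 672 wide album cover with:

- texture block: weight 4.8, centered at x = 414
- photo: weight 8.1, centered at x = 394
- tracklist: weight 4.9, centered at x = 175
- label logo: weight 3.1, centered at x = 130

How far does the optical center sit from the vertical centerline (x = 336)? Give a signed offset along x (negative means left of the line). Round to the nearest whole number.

≈ -28

Σw = 4.8 + 8.1 + 4.9 + 3.1 = 20.9.
Σw·x = 4.8·414 + 8.1·394 + 4.9·175 + 3.1·130 = 6439.1, so x̄ = 6439.1/20.9 ≈ 308.09.
Offset from x = 336: 308.09 − 336 ≈ -27.91.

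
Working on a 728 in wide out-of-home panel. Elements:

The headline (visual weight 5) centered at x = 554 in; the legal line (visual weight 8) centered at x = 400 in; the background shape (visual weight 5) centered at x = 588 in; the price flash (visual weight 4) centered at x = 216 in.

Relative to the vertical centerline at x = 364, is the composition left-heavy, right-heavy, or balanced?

Total weight = 5 + 8 + 5 + 4 = 22.
Σw·x = 5·554 + 8·400 + 5·588 + 4·216 = 9774, so x̄ = 9774/22 ≈ 444.27.
444.3 lies right of the midline 364, so the layout is right-heavy.

right-heavy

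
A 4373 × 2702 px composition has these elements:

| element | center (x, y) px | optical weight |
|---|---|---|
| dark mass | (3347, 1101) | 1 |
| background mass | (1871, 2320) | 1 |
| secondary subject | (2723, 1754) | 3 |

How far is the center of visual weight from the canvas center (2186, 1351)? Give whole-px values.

≈ 625 px

Weights sum to 1 + 1 + 3 = 5.
x: (1·3347 + 1·1871 + 3·2723) / 5 = 13387 / 5 ≈ 2677.40
y: (1·1101 + 1·2320 + 3·1754) / 5 = 8683 / 5 ≈ 1736.60
From (2186, 1351): dx = 491.40, dy = 385.60, so the distance is √(dx²+dy²) ≈ 624.63.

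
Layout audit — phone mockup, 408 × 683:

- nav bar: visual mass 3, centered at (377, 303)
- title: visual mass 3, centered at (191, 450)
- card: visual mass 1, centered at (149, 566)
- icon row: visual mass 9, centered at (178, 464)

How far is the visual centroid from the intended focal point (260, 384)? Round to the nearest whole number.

Weights sum to 3 + 3 + 1 + 9 = 16.
Σw·x = 3·377 + 3·191 + 1·149 + 9·178 = 3455, so x̄ = 3455/16 ≈ 215.94.
Σw·y = 3·303 + 3·450 + 1·566 + 9·464 = 7001, so ȳ = 7001/16 ≈ 437.56.
Relative to (260, 384): Δ = (-44.06, 53.56); |Δ| = √(-44.06² + 53.56²) ≈ 69.36.

≈ 69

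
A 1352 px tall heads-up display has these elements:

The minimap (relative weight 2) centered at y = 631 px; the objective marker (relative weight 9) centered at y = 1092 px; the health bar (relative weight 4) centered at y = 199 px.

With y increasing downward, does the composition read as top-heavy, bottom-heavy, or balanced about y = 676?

Total weight = 2 + 9 + 4 = 15.
y: (2·631 + 9·1092 + 4·199) / 15 = 11886 / 15 ≈ 792.40
Since 792.4 is below (larger y than) 676, the composition reads bottom-heavy.

bottom-heavy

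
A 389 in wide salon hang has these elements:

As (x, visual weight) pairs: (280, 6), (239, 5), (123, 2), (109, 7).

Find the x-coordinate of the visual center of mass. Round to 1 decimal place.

x ≈ 194.2

Total weight = 6 + 5 + 2 + 7 = 20.
Σw·x = 6·280 + 5·239 + 2·123 + 7·109 = 3884, so x̄ = 3884/20 ≈ 194.20.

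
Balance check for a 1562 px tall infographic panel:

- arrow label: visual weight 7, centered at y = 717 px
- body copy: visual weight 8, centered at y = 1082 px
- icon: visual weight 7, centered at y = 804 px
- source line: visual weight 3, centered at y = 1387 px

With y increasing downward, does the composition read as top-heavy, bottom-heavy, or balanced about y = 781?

bottom-heavy

Σw = 7 + 8 + 7 + 3 = 25.
Σw·y = 7·717 + 8·1082 + 7·804 + 3·1387 = 23464, so ȳ = 23464/25 ≈ 938.56.
Since 938.6 is below (larger y than) 781, the composition reads bottom-heavy.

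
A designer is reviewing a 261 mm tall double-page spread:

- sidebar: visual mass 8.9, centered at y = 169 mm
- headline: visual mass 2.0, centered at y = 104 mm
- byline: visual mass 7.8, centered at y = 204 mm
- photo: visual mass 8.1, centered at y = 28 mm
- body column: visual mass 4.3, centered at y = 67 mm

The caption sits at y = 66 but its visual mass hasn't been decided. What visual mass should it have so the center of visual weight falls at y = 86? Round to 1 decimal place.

w ≈ 57.2

Fixed elements: Σw = 8.9 + 2.0 + 7.8 + 8.1 + 4.3 = 31.1, Σw·y = 8.9·169 + 2.0·104 + 7.8·204 + 8.1·28 + 4.3·67 = 3818.2.
Set Σw·y/Σw = 86: (3818.2 + 66w) = 86·(31.1 + w).
So w = (86·31.1 − 3818.2)/(66 − 86) = -1143.6/-20 ≈ 57.18.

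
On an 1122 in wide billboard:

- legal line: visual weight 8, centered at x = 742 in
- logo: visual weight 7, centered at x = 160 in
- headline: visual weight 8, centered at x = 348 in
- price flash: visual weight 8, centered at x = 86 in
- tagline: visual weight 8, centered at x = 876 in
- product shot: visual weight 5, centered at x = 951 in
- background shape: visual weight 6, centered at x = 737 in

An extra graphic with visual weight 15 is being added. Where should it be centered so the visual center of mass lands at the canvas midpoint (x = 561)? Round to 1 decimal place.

x ≈ 650.1

New total weight: (8 + 7 + 8 + 8 + 8 + 5 + 6) + 15 = 65.
Along x: (26713 + 15·x) / 65 = 561 (existing moment 8·742 + 7·160 + 8·348 + 8·86 + 8·876 + 5·951 + 6·737 = 26713) ⇒ x = (36465 − 26713) / 15 ≈ 650.13.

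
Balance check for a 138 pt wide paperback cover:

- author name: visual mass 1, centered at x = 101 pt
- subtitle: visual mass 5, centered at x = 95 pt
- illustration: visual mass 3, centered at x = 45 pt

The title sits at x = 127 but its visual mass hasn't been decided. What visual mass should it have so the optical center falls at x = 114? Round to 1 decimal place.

Known weights sum to 1 + 5 + 3 = 9; their moment is 1·101 + 5·95 + 3·45 = 711.
For the centroid to hit 114: (711 + w·127) / (9 + w) = 114.
Rearranging, w·(127 − 114) = 114·9 − 711 = 315, so w ≈ 315/13 = 24.23.

w ≈ 24.2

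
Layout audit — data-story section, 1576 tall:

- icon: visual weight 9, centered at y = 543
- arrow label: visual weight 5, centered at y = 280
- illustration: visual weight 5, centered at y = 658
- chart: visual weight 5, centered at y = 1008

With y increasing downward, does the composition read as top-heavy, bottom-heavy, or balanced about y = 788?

Σw = 9 + 5 + 5 + 5 = 24.
y-moment: 9·543 + 5·280 + 5·658 + 5·1008 = 14617; centroid 14617/24 ≈ 609.04.
Since 609.0 is above (smaller y than) 788, the composition reads top-heavy.

top-heavy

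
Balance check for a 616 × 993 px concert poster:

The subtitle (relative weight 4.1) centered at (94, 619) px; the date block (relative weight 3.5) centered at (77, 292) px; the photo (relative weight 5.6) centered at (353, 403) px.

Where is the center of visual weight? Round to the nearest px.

Weights sum to 4.1 + 3.5 + 5.6 = 13.2.
Σw·x = 4.1·94 + 3.5·77 + 5.6·353 = 2631.7, so x̄ = 2631.7/13.2 ≈ 199.37.
Σw·y = 4.1·619 + 3.5·292 + 5.6·403 = 5816.7, so ȳ = 5816.7/13.2 ≈ 440.66.

(199, 441)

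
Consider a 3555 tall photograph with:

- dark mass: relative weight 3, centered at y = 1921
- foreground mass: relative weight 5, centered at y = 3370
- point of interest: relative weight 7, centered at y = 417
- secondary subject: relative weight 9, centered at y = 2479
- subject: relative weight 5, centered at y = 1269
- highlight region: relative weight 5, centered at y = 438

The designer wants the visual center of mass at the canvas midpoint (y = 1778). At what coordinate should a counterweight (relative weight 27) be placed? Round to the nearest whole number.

y ≈ 1929

With the counterweight, Σw becomes 3 + 5 + 7 + 9 + 5 + 5 + 27 = 61.
y: target moment 61×1778 = 108458; current 3·1921 + 5·3370 + 7·417 + 9·2479 + 5·1269 + 5·438 = 56378; the counterweight supplies 52080, so y = 52080/27 ≈ 1928.89.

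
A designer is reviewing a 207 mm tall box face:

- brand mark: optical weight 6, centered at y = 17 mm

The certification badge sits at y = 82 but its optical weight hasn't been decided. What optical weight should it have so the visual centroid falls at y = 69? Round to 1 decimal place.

w ≈ 24.0

Known: weight 6 with moment 6·17 = 102.
For the centroid to hit 69: (102 + w·82) / (6 + w) = 69.
Solving: w = (69·6 − 102) / (82 − 69) = 312 / 13 ≈ 24.00.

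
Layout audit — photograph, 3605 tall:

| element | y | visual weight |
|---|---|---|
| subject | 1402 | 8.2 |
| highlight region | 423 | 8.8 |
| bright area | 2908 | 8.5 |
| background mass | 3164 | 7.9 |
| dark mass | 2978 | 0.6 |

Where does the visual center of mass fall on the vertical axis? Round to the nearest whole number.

Weights sum to 8.2 + 8.8 + 8.5 + 7.9 + 0.6 = 34.0.
y-moment: 8.2·1402 + 8.8·423 + 8.5·2908 + 7.9·3164 + 0.6·2978 = 66719.2; centroid 66719.2/34.0 ≈ 1962.33.

y ≈ 1962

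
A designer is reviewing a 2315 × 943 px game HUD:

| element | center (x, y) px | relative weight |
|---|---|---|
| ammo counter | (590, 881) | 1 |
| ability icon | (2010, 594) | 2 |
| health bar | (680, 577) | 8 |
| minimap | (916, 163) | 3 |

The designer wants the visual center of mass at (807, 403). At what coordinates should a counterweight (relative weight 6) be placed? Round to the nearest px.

After adding the counterweight, total weight = 1 + 2 + 8 + 3 + 6 = 20.
x: target moment 20×807 = 16140; current 1·590 + 2·2010 + 8·680 + 3·916 = 12798; the counterweight supplies 3342, so x = 3342/6 ≈ 557.00.
y: target moment 20×403 = 8060; current 1·881 + 2·594 + 8·577 + 3·163 = 7174; the counterweight supplies 886, so y = 886/6 ≈ 147.67.

(557, 148)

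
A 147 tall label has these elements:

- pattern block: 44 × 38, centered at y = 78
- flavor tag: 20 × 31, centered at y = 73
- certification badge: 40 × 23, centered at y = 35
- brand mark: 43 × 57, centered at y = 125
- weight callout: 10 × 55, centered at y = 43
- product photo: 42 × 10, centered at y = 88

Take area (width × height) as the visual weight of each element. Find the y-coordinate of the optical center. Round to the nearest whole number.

y ≈ 87

Areas: pattern block 44·38 = 1672, flavor tag 20·31 = 620, certification badge 40·23 = 920, brand mark 43·57 = 2451, weight callout 10·55 = 550, product photo 42·10 = 420. Total weight = 6633.
y: (1672·78 + 620·73 + 920·35 + 2451·125 + 550·43 + 420·88) / 6633 = 574861 / 6633 ≈ 86.67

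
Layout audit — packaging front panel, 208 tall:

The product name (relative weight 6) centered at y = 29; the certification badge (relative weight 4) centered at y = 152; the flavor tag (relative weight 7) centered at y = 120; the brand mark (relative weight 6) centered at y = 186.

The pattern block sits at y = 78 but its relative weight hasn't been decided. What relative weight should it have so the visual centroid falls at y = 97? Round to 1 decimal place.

w ≈ 26.7

Known weights sum to 6 + 4 + 7 + 6 = 23; their moment is 6·29 + 4·152 + 7·120 + 6·186 = 2738.
For the centroid to hit 97: (2738 + w·78) / (23 + w) = 97.
Solving: w = (97·23 − 2738) / (78 − 97) = -507 / -19 ≈ 26.68.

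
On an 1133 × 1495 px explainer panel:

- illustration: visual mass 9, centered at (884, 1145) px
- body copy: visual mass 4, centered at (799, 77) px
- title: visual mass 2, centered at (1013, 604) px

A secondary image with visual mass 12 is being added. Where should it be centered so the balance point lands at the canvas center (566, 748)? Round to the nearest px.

(175, 698)

New total weight: (9 + 4 + 2) + 12 = 27.
x: need Σw·x = 27·566 = 15282. Existing = 9·884 + 4·799 + 2·1013 = 13178. Remainder 2104 / 12 ≈ 175.33.
y: need Σw·y = 27·748 = 20196. Existing = 9·1145 + 4·77 + 2·604 = 11821. Remainder 8375 / 12 ≈ 697.92.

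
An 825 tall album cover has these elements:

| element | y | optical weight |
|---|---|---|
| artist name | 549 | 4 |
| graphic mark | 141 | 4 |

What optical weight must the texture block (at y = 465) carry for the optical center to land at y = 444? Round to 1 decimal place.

w ≈ 37.7

Existing Σw = 8 (4 + 4); existing moment 4·549 + 4·141 = 2760.
For the centroid to hit 444: (2760 + w·465) / (8 + w) = 444.
So w = (444·8 − 2760)/(465 − 444) = 792/21 ≈ 37.71.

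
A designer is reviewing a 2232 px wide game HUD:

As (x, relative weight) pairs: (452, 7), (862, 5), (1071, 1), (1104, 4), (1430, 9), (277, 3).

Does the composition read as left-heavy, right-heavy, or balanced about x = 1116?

Total weight = 7 + 5 + 1 + 4 + 9 + 3 = 29.
Σw·x = 7·452 + 5·862 + 1·1071 + 4·1104 + 9·1430 + 3·277 = 26662, so x̄ = 26662/29 ≈ 919.38.
Since 919.4 is left of 1116, the composition reads left-heavy.

left-heavy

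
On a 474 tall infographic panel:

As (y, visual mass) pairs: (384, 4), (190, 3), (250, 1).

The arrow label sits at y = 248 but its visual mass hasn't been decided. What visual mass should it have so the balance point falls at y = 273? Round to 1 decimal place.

Fixed elements: Σw = 4 + 3 + 1 = 8, Σw·y = 4·384 + 3·190 + 1·250 = 2356.
For the centroid to hit 273: (2356 + w·248) / (8 + w) = 273.
So w = (273·8 − 2356)/(248 − 273) = -172/-25 ≈ 6.88.

w ≈ 6.9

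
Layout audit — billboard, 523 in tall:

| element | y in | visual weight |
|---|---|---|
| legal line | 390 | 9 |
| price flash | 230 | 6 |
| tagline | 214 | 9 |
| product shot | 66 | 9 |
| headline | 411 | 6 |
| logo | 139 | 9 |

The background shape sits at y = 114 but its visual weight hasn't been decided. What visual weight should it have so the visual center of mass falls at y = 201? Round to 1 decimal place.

Known weights sum to 9 + 6 + 9 + 9 + 6 + 9 = 48; their moment is 9·390 + 6·230 + 9·214 + 9·66 + 6·411 + 9·139 = 11127.
For the centroid to hit 201: (11127 + w·114) / (48 + w) = 201.
Rearranging, w·(114 − 201) = 201·48 − 11127 = -1479, so w ≈ -1479/-87 = 17.00.

w ≈ 17.0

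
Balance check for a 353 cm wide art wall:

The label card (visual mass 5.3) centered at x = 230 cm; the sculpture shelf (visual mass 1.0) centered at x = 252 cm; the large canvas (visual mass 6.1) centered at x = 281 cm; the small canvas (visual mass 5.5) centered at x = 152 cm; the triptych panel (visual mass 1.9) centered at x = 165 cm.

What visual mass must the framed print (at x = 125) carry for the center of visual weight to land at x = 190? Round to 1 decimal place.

Known weights sum to 5.3 + 1.0 + 6.1 + 5.5 + 1.9 = 19.8; their moment is 5.3·230 + 1.0·252 + 6.1·281 + 5.5·152 + 1.9·165 = 4334.6.
Set Σw·x/Σw = 190: (4334.6 + 125w) = 190·(19.8 + w).
Solving: w = (190·19.8 − 4334.6) / (125 − 190) = -572.6 / -65 ≈ 8.81.

w ≈ 8.8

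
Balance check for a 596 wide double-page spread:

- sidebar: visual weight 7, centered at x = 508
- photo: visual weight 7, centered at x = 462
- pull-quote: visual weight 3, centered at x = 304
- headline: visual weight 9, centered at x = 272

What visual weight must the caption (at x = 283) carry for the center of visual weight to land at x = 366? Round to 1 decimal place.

Known weights sum to 7 + 7 + 3 + 9 = 26; their moment is 7·508 + 7·462 + 3·304 + 9·272 = 10150.
Set Σw·x/Σw = 366: (10150 + 283w) = 366·(26 + w).
Rearranging, w·(283 − 366) = 366·26 − 10150 = -634, so w ≈ -634/-83 = 7.64.

w ≈ 7.6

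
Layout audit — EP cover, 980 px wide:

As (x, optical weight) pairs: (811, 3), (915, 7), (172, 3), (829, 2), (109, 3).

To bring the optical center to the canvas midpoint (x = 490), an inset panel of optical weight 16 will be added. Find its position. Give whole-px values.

x ≈ 333

After adding the inset panel, total weight = 3 + 7 + 3 + 2 + 3 + 16 = 34.
x: need Σw·x = 34·490 = 16660. Existing = 3·811 + 7·915 + 3·172 + 2·829 + 3·109 = 11339. Remainder 5321 / 16 ≈ 332.56.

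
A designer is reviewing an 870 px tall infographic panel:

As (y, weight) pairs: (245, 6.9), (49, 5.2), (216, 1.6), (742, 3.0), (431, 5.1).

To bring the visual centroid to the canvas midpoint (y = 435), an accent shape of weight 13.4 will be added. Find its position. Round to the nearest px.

With the accent shape, Σw becomes 6.9 + 5.2 + 1.6 + 3.0 + 5.1 + 13.4 = 35.2.
y: need Σw·y = 35.2·435 = 15312.0. Existing = 6.9·245 + 5.2·49 + 1.6·216 + 3.0·742 + 5.1·431 = 6715.0. Remainder 8597.0 / 13.4 ≈ 641.57.

y ≈ 642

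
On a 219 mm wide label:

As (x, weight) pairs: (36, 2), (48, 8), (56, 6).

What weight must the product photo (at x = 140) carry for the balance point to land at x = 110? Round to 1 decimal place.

Existing Σw = 16 (2 + 8 + 6); existing moment 2·36 + 8·48 + 6·56 = 792.
Set Σw·x/Σw = 110: (792 + 140w) = 110·(16 + w).
Rearranging, w·(140 − 110) = 110·16 − 792 = 968, so w ≈ 968/30 = 32.27.

w ≈ 32.3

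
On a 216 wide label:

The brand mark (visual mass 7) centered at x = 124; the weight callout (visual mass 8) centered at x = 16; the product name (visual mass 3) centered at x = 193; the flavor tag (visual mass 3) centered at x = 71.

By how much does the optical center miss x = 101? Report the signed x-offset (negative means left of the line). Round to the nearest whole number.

≈ -16

Σw = 7 + 8 + 3 + 3 = 21.
x: (7·124 + 8·16 + 3·193 + 3·71) / 21 = 1788 / 21 ≈ 85.14
Difference: 85.14 − 101 ≈ -15.86.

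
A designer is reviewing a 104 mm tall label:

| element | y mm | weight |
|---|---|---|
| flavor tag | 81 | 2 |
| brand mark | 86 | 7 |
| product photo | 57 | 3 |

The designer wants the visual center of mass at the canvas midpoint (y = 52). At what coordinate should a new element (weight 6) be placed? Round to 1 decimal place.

After adding the new element, total weight = 2 + 7 + 3 + 6 = 18.
y: need Σw·y = 18·52 = 936. Existing = 2·81 + 7·86 + 3·57 = 935. Remainder 1 / 6 ≈ 0.17.

y ≈ 0.2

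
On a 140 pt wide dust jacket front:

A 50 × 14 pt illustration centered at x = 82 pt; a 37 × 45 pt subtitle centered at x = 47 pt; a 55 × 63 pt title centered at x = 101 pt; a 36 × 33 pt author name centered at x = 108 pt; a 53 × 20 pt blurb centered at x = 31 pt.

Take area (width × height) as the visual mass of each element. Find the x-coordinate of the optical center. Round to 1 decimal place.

x ≈ 80.1

Areas → weights: illustration 50·14 = 700, subtitle 37·45 = 1665, title 55·63 = 3465, author name 36·33 = 1188, blurb 53·20 = 1060; Σw = 8078.
Σw·x = 700·82 + 1665·47 + 3465·101 + 1188·108 + 1060·31 = 646784, so x̄ = 646784/8078 ≈ 80.07.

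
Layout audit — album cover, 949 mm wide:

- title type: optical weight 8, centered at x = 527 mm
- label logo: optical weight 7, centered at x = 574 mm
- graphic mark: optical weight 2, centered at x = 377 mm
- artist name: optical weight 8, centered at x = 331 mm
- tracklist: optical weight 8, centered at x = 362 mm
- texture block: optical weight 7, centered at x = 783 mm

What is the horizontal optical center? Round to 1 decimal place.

x ≈ 500.3

Total weight = 8 + 7 + 2 + 8 + 8 + 7 = 40.
x-moment: 8·527 + 7·574 + 2·377 + 8·331 + 8·362 + 7·783 = 20013; centroid 20013/40 ≈ 500.32.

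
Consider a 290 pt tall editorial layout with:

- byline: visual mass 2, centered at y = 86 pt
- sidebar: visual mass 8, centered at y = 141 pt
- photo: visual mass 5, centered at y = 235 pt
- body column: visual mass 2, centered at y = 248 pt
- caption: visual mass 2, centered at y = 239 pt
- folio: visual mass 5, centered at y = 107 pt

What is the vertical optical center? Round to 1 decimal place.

y ≈ 166.0

Weights sum to 2 + 8 + 5 + 2 + 2 + 5 = 24.
Σw·y = 3984; ȳ = 3984/24 ≈ 166.00.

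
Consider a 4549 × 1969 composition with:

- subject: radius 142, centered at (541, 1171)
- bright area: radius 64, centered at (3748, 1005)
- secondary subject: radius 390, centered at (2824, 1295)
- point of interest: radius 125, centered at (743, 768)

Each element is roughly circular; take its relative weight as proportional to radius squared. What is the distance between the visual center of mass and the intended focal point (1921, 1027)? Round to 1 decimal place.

Weights ∝ r²: subject 142² = 20164, bright area 64² = 4096, secondary subject 390² = 152100, point of interest 125² = 15625; Σw = 191985.
x-moment: 20164·541 + 4096·3748 + 152100·2824 + 15625·743 = 467400307; centroid 467400307/191985 ≈ 2434.57.
y-moment: 20164·1171 + 4096·1005 + 152100·1295 + 15625·768 = 236698024; centroid 236698024/191985 ≈ 1232.90.
Relative to (1921, 1027): Δ = (513.57, 205.90); |Δ| = √(513.57² + 205.90²) ≈ 553.30.

≈ 553.3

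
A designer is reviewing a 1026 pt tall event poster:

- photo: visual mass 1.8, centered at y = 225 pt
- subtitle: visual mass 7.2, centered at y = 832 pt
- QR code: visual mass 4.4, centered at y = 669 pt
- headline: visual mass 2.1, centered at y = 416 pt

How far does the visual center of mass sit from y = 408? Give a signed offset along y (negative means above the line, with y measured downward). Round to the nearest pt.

Total weight = 1.8 + 7.2 + 4.4 + 2.1 = 15.5.
y: (1.8·225 + 7.2·832 + 4.4·669 + 2.1·416) / 15.5 = 10212.6 / 15.5 ≈ 658.88
Against y = 408, that's 658.88 − 408 = 250.88.

≈ 251 pt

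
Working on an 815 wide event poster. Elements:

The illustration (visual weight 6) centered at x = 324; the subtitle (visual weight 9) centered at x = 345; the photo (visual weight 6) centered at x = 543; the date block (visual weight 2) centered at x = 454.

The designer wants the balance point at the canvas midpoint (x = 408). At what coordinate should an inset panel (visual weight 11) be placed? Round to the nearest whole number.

With the inset panel, Σw becomes 6 + 9 + 6 + 2 + 11 = 34.
x: target moment 34×408 = 13872; current 6·324 + 9·345 + 6·543 + 2·454 = 9215; the inset panel supplies 4657, so x = 4657/11 ≈ 423.36.

x ≈ 423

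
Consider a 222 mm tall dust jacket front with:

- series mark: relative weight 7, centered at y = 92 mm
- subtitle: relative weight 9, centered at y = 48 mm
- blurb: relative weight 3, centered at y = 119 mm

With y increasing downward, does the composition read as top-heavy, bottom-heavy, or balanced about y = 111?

Weights sum to 7 + 9 + 3 = 19.
Σw·y = 7·92 + 9·48 + 3·119 = 1433, so ȳ = 1433/19 ≈ 75.42.
75.4 vs midline 111 → top-heavy.

top-heavy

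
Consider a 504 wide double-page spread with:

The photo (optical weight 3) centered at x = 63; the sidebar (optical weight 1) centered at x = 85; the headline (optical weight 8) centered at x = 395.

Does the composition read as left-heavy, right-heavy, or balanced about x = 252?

right-heavy

Σw = 3 + 1 + 8 = 12.
x: (3·63 + 1·85 + 8·395) / 12 = 3434 / 12 ≈ 286.17
286.2 vs midline 252 → right-heavy.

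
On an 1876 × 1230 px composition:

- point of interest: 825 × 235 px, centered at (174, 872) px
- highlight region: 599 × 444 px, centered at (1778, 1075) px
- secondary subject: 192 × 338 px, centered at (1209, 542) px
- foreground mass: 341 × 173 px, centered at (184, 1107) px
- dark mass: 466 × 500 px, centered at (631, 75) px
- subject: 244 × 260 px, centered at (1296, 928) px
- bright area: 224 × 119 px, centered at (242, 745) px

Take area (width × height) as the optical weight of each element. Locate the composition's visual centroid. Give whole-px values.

Areas → weights: point of interest 825·235 = 193875, highlight region 599·444 = 265956, secondary subject 192·338 = 64896, foreground mass 341·173 = 58993, dark mass 466·500 = 233000, subject 244·260 = 63440, bright area 224·119 = 26656; Σw = 906816.
Σw·x = 831609986; x̄ = 831609986/906816 ≈ 917.07.
Σw·y = 651646623; ȳ = 651646623/906816 ≈ 718.61.

(917, 719)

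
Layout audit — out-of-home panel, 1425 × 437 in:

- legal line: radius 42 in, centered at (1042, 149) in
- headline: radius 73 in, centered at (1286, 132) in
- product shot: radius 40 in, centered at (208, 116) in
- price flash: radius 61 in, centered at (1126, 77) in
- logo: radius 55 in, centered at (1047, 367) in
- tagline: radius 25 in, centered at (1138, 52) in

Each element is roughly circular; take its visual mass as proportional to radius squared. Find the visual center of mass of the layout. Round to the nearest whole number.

r² weights: legal line 42² = 1764, headline 73² = 5329, product shot 40² = 1600, price flash 61² = 3721, logo 55² = 3025, tagline 25² = 625. Total = 16064.
x: moment 17092253 / weight 16064 ≈ 1064.01
y: moment 2581056 / weight 16064 ≈ 160.67

(1064, 161)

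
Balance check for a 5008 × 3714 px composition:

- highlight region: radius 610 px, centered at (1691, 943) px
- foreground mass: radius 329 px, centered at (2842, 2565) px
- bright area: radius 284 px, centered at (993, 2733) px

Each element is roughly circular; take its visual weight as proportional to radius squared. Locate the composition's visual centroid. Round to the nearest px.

(1813, 1513)

Weights ∝ r²: highlight region 610² = 372100, foreground mass 329² = 108241, bright area 284² = 80656; Σw = 560997.
x-moment: 372100·1691 + 108241·2842 + 80656·993 = 1016933430; centroid 1016933430/560997 ≈ 1812.73.
y-moment: 372100·943 + 108241·2565 + 80656·2733 = 848961313; centroid 848961313/560997 ≈ 1513.31.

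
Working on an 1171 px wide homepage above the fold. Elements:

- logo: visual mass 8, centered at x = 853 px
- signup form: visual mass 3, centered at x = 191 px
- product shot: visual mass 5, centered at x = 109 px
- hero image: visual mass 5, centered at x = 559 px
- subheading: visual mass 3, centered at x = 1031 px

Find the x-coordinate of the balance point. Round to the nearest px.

Total weight = 8 + 3 + 5 + 5 + 3 = 24.
Σw·x = 8·853 + 3·191 + 5·109 + 5·559 + 3·1031 = 13830, so x̄ = 13830/24 ≈ 576.25.

x ≈ 576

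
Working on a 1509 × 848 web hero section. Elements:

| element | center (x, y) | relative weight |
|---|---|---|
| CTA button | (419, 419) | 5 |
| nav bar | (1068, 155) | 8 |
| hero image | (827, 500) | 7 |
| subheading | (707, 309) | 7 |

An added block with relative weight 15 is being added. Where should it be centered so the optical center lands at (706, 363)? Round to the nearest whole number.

With the added block, Σw becomes 5 + 8 + 7 + 7 + 15 = 42.
x: target moment 42×706 = 29652; current 5·419 + 8·1068 + 7·827 + 7·707 = 21377; the added block supplies 8275, so x = 8275/15 ≈ 551.67.
y: target moment 42×363 = 15246; current 5·419 + 8·155 + 7·500 + 7·309 = 8998; the added block supplies 6248, so y = 6248/15 ≈ 416.53.

(552, 417)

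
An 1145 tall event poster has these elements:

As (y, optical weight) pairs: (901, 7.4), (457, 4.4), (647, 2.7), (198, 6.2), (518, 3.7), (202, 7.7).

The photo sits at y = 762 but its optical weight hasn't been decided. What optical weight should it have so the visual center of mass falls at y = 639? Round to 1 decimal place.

Fixed elements: Σw = 7.4 + 4.4 + 2.7 + 6.2 + 3.7 + 7.7 = 32.1, Σw·y = 7.4·901 + 4.4·457 + 2.7·647 + 6.2·198 + 3.7·518 + 7.7·202 = 15124.7.
For the centroid to hit 639: (15124.7 + w·762) / (32.1 + w) = 639.
Rearranging, w·(762 − 639) = 639·32.1 − 15124.7 = 5387.2, so w ≈ 5387.2/123 = 43.80.

w ≈ 43.8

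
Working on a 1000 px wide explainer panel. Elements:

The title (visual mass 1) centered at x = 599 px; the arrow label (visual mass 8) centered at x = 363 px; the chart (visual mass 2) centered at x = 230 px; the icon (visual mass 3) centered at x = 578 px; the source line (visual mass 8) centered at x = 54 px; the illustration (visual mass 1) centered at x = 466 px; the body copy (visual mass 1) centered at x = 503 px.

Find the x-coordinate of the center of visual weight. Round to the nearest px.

x ≈ 296

Σw = 1 + 8 + 2 + 3 + 8 + 1 + 1 = 24.
Σw·x = 1·599 + 8·363 + 2·230 + 3·578 + 8·54 + 1·466 + 1·503 = 7098, so x̄ = 7098/24 ≈ 295.75.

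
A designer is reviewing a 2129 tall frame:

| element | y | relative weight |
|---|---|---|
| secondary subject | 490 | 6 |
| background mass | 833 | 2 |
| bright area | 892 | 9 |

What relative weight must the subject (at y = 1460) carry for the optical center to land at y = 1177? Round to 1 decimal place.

Known weights sum to 6 + 2 + 9 = 17; their moment is 6·490 + 2·833 + 9·892 = 12634.
Set Σw·y/Σw = 1177: (12634 + 1460w) = 1177·(17 + w).
So w = (1177·17 − 12634)/(1460 − 1177) = 7375/283 ≈ 26.06.

w ≈ 26.1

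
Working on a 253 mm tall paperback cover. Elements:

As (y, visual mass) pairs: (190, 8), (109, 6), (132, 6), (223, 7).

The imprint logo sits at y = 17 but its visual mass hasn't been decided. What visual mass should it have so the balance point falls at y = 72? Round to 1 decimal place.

Fixed elements: Σw = 8 + 6 + 6 + 7 = 27, Σw·y = 8·190 + 6·109 + 6·132 + 7·223 = 4527.
Set Σw·y/Σw = 72: (4527 + 17w) = 72·(27 + w).
Rearranging, w·(17 − 72) = 72·27 − 4527 = -2583, so w ≈ -2583/-55 = 46.96.

w ≈ 47.0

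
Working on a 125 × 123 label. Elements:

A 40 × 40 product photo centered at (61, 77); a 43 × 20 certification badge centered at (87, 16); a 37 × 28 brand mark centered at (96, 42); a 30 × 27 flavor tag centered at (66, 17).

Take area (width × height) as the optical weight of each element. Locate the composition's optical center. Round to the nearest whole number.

(76, 45)

Areas: product photo 40·40 = 1600, certification badge 43·20 = 860, brand mark 37·28 = 1036, flavor tag 30·27 = 810. Total weight = 4306.
x-moment: 1600·61 + 860·87 + 1036·96 + 810·66 = 325336; centroid 325336/4306 ≈ 75.55.
y-moment: 1600·77 + 860·16 + 1036·42 + 810·17 = 194242; centroid 194242/4306 ≈ 45.11.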